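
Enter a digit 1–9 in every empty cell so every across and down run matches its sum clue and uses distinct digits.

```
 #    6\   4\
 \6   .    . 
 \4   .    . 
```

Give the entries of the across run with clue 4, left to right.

1 3

4 in 2 cells must be {1,3}.
The 6 across and the 4 down share only 1, so R1C2 = 1.
The 4 across and the 6 down share only 1, so R2C1 = 1.
R2C2 = 4 − 1 = 3 completes the 4 across.
R1C1 = 6 − 1 = 5 completes the 6 across.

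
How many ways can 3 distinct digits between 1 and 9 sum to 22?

2

3 distinct digits from 1–9 sum between 6 and 24.
Enumerating: {5,8,9}, {6,7,9}.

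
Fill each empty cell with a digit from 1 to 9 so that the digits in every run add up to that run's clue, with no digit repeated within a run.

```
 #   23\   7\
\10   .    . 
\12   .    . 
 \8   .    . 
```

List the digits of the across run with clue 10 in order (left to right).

23 in 3 cells must be {6,8,9}; 7 in 3 cells must be {1,2,4}.
The 12 across and the 7 down share only 4, so R2C2 = 4.
The 8 across and the 23 down share only 6, so R3C1 = 6.
R3C2 = 8 − 6 = 2 completes the 8 across.
R1C2 = 7 − 6 = 1 completes the 7 down.
R2C1 = 12 − 4 = 8 completes the 12 across.
R1C1 = 10 − 1 = 9 completes the 10 across.

9 1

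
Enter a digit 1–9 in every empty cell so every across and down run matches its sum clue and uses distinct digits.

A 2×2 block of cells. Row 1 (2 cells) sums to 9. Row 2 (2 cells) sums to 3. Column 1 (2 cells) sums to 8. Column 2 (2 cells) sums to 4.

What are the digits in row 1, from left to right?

3 in 2 cells must be {1,2}; 4 in 2 cells must be {1,3}.
The 3 across and the 4 down share only 1, so (2,2) = 1.
(1,2) = 4 − 1 = 3 completes the 4 down.
(2,1) = 3 − 1 = 2 completes the 3 across.
(1,1) = 9 − 3 = 6 completes the 9 across.

6 3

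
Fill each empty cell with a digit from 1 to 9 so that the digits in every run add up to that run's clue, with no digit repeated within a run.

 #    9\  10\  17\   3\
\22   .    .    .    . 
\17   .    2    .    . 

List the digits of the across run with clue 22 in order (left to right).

3 8 9 2

17 in 2 cells must be {8,9}; 3 in 2 cells must be {1,2}.
R1C2 = 10 − 2 = 8 completes the 10 down.
Given what's placed, R1C3 must be 9 to fit the 22 across and 17 down.
R2C3 = 17 − 9 = 8 completes the 17 down.
Given what's placed, R2C4 must be 1 to fit the 17 across and 3 down.
R1C4 = 3 − 1 = 2 completes the 3 down.
R2C1 = 17 − 11 = 6 completes the 17 across.
R1C1 = 22 − 19 = 3 completes the 22 across.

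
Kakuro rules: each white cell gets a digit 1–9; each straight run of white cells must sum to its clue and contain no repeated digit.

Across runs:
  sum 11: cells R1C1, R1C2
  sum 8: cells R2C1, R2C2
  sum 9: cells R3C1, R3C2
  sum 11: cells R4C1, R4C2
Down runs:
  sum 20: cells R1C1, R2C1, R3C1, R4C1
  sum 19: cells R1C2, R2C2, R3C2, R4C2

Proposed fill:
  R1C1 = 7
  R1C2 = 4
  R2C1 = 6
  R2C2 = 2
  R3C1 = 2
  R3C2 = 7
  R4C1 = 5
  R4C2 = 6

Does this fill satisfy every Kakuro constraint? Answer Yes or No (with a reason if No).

Yes

Across: 7+4=11; 6+2=8; 2+7=9; 5+6=11. Down: 7+6+2+5=20; 4+2+7+6=19. No digit repeats within any run.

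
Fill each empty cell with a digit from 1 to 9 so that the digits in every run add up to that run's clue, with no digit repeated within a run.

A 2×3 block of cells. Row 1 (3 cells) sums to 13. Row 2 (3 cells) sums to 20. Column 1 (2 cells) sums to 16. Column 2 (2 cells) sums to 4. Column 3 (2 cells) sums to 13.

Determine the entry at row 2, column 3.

16 in 2 cells must be {7,9}; 4 in 2 cells must be {1,3}.
The 20 across and the 4 down share only 3, so (2,2) = 3.
(1,2) = 4 − 3 = 1 completes the 4 down.
Given what's placed, (2,1) must be 9 to fit the 20 across and 16 down.
(2,3) = 20 − 12 = 8 completes the 20 across.
(1,1) = 16 − 9 = 7 completes the 16 down.
(1,3) = 13 − 8 = 5 completes the 13 across.

8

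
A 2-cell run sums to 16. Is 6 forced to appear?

No

The only way to make 16 from 2 distinct digits is {7,9}, which does not contain 6.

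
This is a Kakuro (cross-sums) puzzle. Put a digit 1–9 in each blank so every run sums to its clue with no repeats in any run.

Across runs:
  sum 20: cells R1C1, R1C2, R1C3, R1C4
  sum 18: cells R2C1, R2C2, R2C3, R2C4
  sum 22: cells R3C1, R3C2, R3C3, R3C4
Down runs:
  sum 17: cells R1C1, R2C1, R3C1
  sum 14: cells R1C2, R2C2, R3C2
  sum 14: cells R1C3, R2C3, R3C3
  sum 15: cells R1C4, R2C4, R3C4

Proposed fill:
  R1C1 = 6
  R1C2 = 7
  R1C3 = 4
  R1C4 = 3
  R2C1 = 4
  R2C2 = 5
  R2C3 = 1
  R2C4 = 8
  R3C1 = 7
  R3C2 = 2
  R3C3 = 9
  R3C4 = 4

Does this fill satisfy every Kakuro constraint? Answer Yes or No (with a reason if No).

Yes

Across: 6+7+4+3=20; 4+5+1+8=18; 7+2+9+4=22. Down: 6+4+7=17; 7+5+2=14; 4+1+9=14; 3+8+4=15. No digit repeats within any run.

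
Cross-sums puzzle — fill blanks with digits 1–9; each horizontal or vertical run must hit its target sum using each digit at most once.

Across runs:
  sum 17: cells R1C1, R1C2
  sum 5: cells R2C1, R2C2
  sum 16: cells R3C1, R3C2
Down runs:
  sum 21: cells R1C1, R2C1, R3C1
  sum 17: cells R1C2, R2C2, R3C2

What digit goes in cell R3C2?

7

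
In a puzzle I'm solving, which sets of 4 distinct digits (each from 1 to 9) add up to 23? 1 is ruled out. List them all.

4 distinct digits from 1–9 sum between 10 and 30.
Dropping sets that contain 1.

{2,4,8,9}; {2,5,7,9}; {2,6,7,8}; {3,4,7,9}; {3,5,6,9}; {3,5,7,8}; {4,5,6,8}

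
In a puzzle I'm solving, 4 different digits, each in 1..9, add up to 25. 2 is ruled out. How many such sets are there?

4 distinct digits from 1–9 sum between 10 and 30.
Dropping sets that contain 2.
Enumerating: {1,7,8,9}, {3,5,8,9}, {3,6,7,9}, {4,5,7,9}, {4,6,7,8}.

5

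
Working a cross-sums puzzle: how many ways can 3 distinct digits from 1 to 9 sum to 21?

3 distinct digits from 1–9 sum between 6 and 24.
Enumerating: {4,8,9}, {5,7,9}, {6,7,8}.

3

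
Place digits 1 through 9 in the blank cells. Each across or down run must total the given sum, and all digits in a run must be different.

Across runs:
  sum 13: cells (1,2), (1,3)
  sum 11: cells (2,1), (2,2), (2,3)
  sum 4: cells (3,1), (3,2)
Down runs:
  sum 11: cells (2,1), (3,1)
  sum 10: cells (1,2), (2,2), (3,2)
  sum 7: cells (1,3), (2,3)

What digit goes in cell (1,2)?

7

4 in 2 cells must be {1,3}.
The 4 across and the 11 down share only 3, so (3,1) = 3.
(3,2) = 4 − 3 = 1 completes the 4 across.
(2,1) = 11 − 3 = 8 completes the 11 down.
(2,2) = 2: the only remaining digit allowed by both the 11 across and the 10 down.
(2,3) = 11 − 10 = 1 completes the 11 across.
(1,2) = 10 − 3 = 7 completes the 10 down.
(1,3) = 13 − 7 = 6 completes the 13 across.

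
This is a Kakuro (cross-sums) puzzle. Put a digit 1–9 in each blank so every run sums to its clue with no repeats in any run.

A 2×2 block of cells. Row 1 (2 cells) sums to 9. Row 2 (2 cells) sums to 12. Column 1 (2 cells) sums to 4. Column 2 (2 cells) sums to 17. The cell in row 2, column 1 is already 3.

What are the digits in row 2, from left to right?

3, 9

4 in 2 cells must be {1,3}; 17 in 2 cells must be {8,9}.
(1,1) = 4 − 3 = 1 completes the 4 down.
(1,2) = 9 − 1 = 8 completes the 9 across.
(2,2) = 12 − 3 = 9 completes the 12 across.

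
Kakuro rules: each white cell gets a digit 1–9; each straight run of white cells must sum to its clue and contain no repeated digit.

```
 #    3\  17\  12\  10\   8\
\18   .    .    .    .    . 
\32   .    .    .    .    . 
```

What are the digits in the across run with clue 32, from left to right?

3 in 2 cells must be {1,2}; 17 in 2 cells must be {8,9}.
Only 8 fits R1C2 under both its across sum 18 and down sum 17.
The 32 across and the 3 down share only 2, so R2C1 = 2.
R2C2 = 17 − 8 = 9 completes the 17 down.
R1C1 = 3 − 2 = 1 completes the 3 down.
No cell is forced outright now. R2C3 can only be 7 or 8 (the digits allowed by both its 32 across and its 12 down). If R2C3 = 7: then R1C3 would have to be in {2,3,4} for the 18 across but in {5} for the 12 down — contradiction. So R2C3 = 8.
R1C3 = 12 − 8 = 4 completes the 12 down.
Nothing is forced directly, so branch on R2C4, whose candidates are 6 or 7. If R2C4 = 6: then R1C4 would have to be in {2,3} for the 18 across but in {4} for the 10 down — contradiction. So R2C4 = 7.
R1C4 = 10 − 7 = 3 completes the 10 down.
R1C5 = 18 − 16 = 2 completes the 18 across.
R2C5 = 32 − 26 = 6 completes the 32 across.

2 9 8 7 6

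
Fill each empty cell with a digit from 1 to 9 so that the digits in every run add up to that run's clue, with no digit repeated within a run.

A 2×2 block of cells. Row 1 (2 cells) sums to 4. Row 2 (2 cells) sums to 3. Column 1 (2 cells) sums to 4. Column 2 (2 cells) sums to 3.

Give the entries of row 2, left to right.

4 in 2 cells must be {1,3}; 3 in 2 cells must be {1,2}.
The 4 across and the 3 down share only 1, so (1,2) = 1.
The 3 across and the 4 down share only 1, so (2,1) = 1.
(2,2) = 3 − 1 = 2 completes the 3 across.
(1,1) = 4 − 1 = 3 completes the 4 across.

1, 2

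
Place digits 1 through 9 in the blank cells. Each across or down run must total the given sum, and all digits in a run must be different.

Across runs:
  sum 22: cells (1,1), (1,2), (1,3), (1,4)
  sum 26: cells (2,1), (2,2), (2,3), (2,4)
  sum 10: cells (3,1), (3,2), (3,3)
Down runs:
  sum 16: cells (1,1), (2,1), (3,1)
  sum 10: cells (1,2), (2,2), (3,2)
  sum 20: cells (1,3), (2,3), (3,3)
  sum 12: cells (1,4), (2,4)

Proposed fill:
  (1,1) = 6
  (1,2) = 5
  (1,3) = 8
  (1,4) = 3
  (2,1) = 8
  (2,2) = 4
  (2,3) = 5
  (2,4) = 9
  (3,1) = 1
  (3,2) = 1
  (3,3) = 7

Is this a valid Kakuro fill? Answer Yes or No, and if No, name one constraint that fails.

No — the down run (1,1)–(3,1) sums to 15, not 16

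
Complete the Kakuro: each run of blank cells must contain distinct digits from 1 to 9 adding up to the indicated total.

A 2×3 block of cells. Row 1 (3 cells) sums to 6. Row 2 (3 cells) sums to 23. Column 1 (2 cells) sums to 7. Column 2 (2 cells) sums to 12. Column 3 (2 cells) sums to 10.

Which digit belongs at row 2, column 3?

8

6 in 3 cells must be {1,2,3}; 23 in 3 cells must be {6,8,9}.
The 6 across and the 12 down share only 3, so (1,2) = 3.
The 23 across and the 7 down share only 6, so (2,1) = 6.
(2,2) = 12 − 3 = 9 completes the 12 down.
(2,3) = 23 − 15 = 8 completes the 23 across.
(1,1) = 7 − 6 = 1 completes the 7 down.
(1,3) = 6 − 4 = 2 completes the 6 across.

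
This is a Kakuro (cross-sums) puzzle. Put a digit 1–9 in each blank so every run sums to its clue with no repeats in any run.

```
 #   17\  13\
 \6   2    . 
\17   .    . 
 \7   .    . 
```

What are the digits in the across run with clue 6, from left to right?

2 4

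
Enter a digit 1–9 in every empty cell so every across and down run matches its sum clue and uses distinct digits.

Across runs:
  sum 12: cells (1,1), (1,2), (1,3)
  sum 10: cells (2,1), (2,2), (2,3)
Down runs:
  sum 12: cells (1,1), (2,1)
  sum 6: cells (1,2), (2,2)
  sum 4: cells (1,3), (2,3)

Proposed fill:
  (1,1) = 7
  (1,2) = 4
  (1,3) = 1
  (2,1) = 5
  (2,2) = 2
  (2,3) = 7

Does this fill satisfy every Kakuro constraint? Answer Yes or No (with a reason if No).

No — the down run (1,3)–(2,3) sums to 8, not 4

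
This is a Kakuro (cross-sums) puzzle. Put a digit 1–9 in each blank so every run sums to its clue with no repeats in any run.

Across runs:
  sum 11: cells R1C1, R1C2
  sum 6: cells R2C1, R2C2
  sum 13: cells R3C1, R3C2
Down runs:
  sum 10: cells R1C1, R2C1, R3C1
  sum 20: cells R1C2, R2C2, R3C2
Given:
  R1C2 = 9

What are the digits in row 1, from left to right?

2 9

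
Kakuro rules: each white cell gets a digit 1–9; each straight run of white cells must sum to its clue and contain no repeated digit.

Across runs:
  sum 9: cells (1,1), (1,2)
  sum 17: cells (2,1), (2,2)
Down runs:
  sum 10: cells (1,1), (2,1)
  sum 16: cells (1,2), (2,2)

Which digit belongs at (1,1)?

17 in 2 cells must be {8,9}; 16 in 2 cells must be {7,9}.
The 9 across and the 16 down share only 7, so (1,2) = 7.
(2,2) = 16 − 7 = 9 completes the 16 down.
(1,1) = 9 − 7 = 2 completes the 9 across.
(2,1) = 17 − 9 = 8 completes the 17 across.

2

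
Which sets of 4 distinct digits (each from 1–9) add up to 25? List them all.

4 distinct digits from 1–9 sum between 10 and 30.

{1,7,8,9}; {2,6,8,9}; {3,5,8,9}; {3,6,7,9}; {4,5,7,9}; {4,6,7,8}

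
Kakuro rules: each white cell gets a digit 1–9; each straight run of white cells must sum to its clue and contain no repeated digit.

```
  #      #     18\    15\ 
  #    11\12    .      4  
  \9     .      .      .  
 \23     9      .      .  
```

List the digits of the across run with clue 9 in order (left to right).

23 in 3 cells must be {6,8,9}.
R1C2 = 12 − 4 = 8 completes the 12 across.
R2C1 = 11 − 9 = 2 completes the 11 down.
R3C2 = 6: the only remaining digit allowed by both the 23 across and the 18 down.
R3C3 = 23 − 15 = 8 completes the 23 across.
R2C2 = 18 − 14 = 4 completes the 18 down.
R2C3 = 9 − 6 = 3 completes the 9 across.

2, 4, 3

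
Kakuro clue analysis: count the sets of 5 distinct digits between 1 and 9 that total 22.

9

5 distinct digits from 1–9 sum between 15 and 35.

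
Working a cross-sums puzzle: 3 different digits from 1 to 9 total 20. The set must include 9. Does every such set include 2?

No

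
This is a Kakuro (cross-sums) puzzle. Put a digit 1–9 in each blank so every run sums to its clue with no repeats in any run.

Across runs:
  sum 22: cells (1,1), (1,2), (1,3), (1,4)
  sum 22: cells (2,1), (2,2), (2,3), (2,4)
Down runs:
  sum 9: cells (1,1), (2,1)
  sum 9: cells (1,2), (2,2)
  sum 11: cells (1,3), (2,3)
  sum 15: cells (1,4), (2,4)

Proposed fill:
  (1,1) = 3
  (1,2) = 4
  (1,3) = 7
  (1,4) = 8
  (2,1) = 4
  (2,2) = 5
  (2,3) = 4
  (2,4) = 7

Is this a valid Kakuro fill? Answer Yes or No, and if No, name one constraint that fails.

No — the down run (1,1)–(2,1) sums to 7, not 9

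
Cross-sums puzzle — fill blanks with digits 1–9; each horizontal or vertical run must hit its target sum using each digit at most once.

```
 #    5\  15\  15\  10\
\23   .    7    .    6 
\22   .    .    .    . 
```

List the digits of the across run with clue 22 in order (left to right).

3 8 7 4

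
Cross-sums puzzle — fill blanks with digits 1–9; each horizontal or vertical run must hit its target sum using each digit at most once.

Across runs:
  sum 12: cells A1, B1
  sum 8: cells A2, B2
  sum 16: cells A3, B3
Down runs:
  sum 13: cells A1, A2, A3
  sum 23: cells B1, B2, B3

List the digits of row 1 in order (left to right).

4 8

16 in 2 cells must be {7,9}; 23 in 3 cells must be {6,8,9}.
The 8 across and the 23 down share only 6, so B2 = 6.
Given what's placed, B3 must be 9 to fit the 16 across and 23 down.
B1 = 23 − 15 = 8 completes the 23 down.
A2 = 8 − 6 = 2 completes the 8 across.
A3 = 16 − 9 = 7 completes the 16 across.
A1 = 12 − 8 = 4 completes the 12 across.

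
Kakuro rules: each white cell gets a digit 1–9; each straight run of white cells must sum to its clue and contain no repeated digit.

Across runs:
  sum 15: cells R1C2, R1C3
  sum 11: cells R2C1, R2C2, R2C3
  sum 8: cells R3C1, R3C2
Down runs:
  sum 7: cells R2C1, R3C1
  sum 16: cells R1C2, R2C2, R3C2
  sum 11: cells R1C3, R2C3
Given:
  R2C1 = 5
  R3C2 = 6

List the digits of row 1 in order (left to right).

R2C2 = 2: the only remaining digit allowed by both the 11 across and the 16 down.
R2C3 = 11 − 7 = 4 completes the 11 across.
R3C1 = 8 − 6 = 2 completes the 8 across.
R1C2 = 16 − 8 = 8 completes the 16 down.
R1C3 = 15 − 8 = 7 completes the 15 across.

8 7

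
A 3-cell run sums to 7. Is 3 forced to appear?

The only way to make 7 from 3 distinct digits is {1,2,4}, which does not contain 3.

No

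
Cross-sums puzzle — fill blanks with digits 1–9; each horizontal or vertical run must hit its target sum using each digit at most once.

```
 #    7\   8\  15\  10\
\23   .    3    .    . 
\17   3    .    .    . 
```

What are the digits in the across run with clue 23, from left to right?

4 3 7 9

R1C1 = 7 − 3 = 4 completes the 7 down.
R2C2 = 8 − 3 = 5 completes the 8 down.
No cell is forced outright now. R2C3 can only be 7 or 8 (the digits allowed by both its 17 across and its 15 down). If R2C3 = 7: then R1C3 would have to be in {7,9} for the 23 across but in {8} for the 15 down — contradiction. So R2C3 = 8.
R1C3 = 15 − 8 = 7 completes the 15 down.
R1C4 = 23 − 14 = 9 completes the 23 across.
R2C4 = 17 − 16 = 1 completes the 17 across.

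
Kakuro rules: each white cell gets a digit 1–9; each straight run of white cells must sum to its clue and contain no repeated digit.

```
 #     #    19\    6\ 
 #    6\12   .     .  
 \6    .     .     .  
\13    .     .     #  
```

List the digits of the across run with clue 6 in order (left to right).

2 3 1

6 in 3 cells must be {1,2,3}.
Nothing is forced directly, so branch on R2C2, whose candidates are 2 or 3. If R2C2 = 2: that forces R2C1 = 1, after which R2C3 would have to be in {3} for the 6 across but in {1,2,4,5} for the 6 down — contradiction. So R2C2 = 3.
No cell is forced outright now. R1C2 can only be 7 or 9 (the digits allowed by both its 12 across and its 19 down). If R1C2 = 9: then R1C3 would have to be in {3} for the 12 across but in {1,2,4,5} for the 6 down — contradiction. So R1C2 = 7.
R1C3 = 12 − 7 = 5 completes the 12 across.
R2C3 = 6 − 5 = 1 completes the 6 down.
R3C2 = 19 − 10 = 9 completes the 19 down.
R2C1 = 6 − 4 = 2 completes the 6 across.
R3C1 = 13 − 9 = 4 completes the 13 across.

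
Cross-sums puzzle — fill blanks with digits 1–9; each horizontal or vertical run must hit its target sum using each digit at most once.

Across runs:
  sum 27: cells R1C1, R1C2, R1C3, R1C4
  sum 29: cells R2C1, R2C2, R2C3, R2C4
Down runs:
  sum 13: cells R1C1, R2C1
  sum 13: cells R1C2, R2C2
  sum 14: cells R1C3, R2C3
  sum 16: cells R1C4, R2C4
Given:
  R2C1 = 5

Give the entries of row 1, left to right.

8, 4, 6, 9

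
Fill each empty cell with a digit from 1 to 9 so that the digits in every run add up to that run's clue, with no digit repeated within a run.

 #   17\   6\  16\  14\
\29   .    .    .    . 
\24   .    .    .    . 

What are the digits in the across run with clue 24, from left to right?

29 in 4 cells must be {5,7,8,9}; 17 in 2 cells must be {8,9}; 16 in 2 cells must be {7,9}.
Only 5 fits R1C2 under both its across sum 29 and down sum 6.
R2C2 = 6 − 5 = 1 completes the 6 down.
Given what's placed, R2C3 must be 9 to fit the 24 across and 16 down.
R1C3 = 16 − 9 = 7 completes the 16 down.
R2C1 = 8: the only remaining digit allowed by both the 24 across and the 17 down.
R2C4 = 24 − 18 = 6 completes the 24 across.

8 1 9 6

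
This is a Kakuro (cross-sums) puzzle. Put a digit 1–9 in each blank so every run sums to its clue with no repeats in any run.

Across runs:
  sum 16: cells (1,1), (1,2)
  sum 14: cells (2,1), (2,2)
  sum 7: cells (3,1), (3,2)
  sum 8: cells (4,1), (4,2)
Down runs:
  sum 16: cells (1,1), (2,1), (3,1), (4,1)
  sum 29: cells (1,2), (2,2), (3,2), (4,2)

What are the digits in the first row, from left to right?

7, 9

16 in 2 cells must be {7,9}; 29 in 4 cells must be {5,7,8,9}.
Only 5 fits (3,2) under both its across sum 7 and down sum 29.
Given what's placed, (4,2) must be 7 to fit the 8 across and 29 down.
(1,2) = 9: the only remaining digit allowed by both the 16 across and the 29 down.
(2,2) = 29 − 21 = 8 completes the 29 down.
(3,1) = 7 − 5 = 2 completes the 7 across.
(4,1) = 8 − 7 = 1 completes the 8 across.
(1,1) = 16 − 9 = 7 completes the 16 across.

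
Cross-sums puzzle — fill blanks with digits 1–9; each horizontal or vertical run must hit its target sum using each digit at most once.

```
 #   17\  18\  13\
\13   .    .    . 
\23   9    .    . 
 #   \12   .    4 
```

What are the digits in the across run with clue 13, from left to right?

23 in 3 cells must be {6,8,9}; 17 in 2 cells must be {8,9}.
R1C1 = 17 − 9 = 8 completes the 17 down.
R3C2 = 12 − 4 = 8 completes the 12 across.
R2C2 = 6: the only remaining digit allowed by both the 23 across and the 18 down.
R2C3 = 23 − 15 = 8 completes the 23 across.
R1C2 = 18 − 14 = 4 completes the 18 down.
R1C3 = 13 − 12 = 1 completes the 13 across.

8 4 1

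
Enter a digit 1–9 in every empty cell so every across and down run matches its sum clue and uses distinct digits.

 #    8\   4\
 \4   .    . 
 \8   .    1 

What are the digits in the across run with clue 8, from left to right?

7 1

4 in 2 cells must be {1,3}.
R1C2 = 4 − 1 = 3 completes the 4 down.
R2C1 = 8 − 1 = 7 completes the 8 across.
R1C1 = 4 − 3 = 1 completes the 4 across.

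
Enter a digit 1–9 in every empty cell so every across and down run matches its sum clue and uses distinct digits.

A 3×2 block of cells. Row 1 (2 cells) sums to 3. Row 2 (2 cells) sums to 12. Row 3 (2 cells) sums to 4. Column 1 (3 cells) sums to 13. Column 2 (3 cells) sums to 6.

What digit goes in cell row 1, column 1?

1

3 in 2 cells must be {1,2}; 4 in 2 cells must be {1,3}; 6 in 3 cells must be {1,2,3}.
The 12 across and the 6 down share only 3, so (2,2) = 3.
Given what's placed, (3,2) must be 1 to fit the 4 across and 6 down.
(1,2) = 6 − 4 = 2 completes the 6 down.
(2,1) = 12 − 3 = 9 completes the 12 across.
(3,1) = 4 − 1 = 3 completes the 4 across.
(1,1) = 3 − 2 = 1 completes the 3 across.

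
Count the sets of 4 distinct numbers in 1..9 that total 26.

5

4 distinct digits from 1–9 sum between 10 and 30.
Enumerating: {2,7,8,9}, {3,6,8,9}, {4,5,8,9}, {4,6,7,9}, {5,6,7,8}.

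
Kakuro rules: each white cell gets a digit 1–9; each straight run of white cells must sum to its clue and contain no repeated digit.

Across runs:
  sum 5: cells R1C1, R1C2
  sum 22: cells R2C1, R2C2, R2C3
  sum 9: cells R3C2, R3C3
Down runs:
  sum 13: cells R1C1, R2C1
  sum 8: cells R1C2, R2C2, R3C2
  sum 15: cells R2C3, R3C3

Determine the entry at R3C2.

2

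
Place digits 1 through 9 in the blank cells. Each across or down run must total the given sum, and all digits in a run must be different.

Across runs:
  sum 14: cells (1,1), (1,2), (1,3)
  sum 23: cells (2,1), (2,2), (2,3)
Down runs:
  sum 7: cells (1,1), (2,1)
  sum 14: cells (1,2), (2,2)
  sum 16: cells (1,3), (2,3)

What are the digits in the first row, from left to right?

23 in 3 cells must be {6,8,9}; 16 in 2 cells must be {7,9}.
The 23 across and the 7 down share only 6, so (2,1) = 6.
Given what's placed, (2,3) must be 9 to fit the 23 across and 16 down.
(1,1) = 7 − 6 = 1 completes the 7 down.
(1,3) = 16 − 9 = 7 completes the 16 down.
(2,2) = 23 − 15 = 8 completes the 23 across.
(1,2) = 14 − 8 = 6 completes the 14 across.

1 6 7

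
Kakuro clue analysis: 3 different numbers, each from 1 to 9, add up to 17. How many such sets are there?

3 distinct digits from 1–9 sum between 6 and 24.

7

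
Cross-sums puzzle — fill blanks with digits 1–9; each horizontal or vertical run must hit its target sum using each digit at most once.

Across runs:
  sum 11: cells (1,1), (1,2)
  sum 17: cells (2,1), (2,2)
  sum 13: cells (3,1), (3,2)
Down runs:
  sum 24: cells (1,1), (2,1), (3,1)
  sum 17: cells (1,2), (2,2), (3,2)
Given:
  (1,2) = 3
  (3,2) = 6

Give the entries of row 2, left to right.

9 8

17 in 2 cells must be {8,9}; 24 in 3 cells must be {7,8,9}.
(1,1) = 11 − 3 = 8 completes the 11 across.
(2,1) = 9: the only remaining digit allowed by both the 17 across and the 24 down.
(2,2) = 17 − 9 = 8 completes the 17 across.
(3,1) = 13 − 6 = 7 completes the 13 across.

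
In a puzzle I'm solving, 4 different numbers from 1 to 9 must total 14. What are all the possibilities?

{1,2,3,8}; {1,2,4,7}; {1,2,5,6}; {1,3,4,6}; {2,3,4,5}

4 distinct digits from 1–9 sum between 10 and 30.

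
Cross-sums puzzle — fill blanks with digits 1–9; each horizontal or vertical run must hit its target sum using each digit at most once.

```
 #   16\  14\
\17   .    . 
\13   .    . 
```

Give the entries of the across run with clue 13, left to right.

17 in 2 cells must be {8,9}; 16 in 2 cells must be {7,9}.
The 17 across and the 16 down share only 9, so R1C1 = 9.
R1C2 = 17 − 9 = 8 completes the 17 across.
R2C1 = 16 − 9 = 7 completes the 16 down.
R2C2 = 13 − 7 = 6 completes the 13 across.

7 6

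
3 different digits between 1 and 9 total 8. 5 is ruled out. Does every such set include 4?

Yes

The only way to make 8 from 3 distinct digits under that restriction is {1,3,4}, which contains 4.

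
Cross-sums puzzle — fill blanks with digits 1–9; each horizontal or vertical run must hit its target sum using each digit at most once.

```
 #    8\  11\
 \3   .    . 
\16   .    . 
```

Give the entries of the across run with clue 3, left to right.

1 2

3 in 2 cells must be {1,2}; 16 in 2 cells must be {7,9}.
The 3 across and the 11 down share only 2, so R1C2 = 2.
The 16 across and the 8 down share only 7, so R2C1 = 7.
R2C2 = 16 − 7 = 9 completes the 16 across.
R1C1 = 3 − 2 = 1 completes the 3 across.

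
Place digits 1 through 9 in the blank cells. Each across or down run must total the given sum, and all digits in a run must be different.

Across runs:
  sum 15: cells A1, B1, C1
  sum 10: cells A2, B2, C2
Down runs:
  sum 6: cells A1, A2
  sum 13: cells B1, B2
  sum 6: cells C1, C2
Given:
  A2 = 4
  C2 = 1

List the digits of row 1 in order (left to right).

A1 = 6 − 4 = 2 completes the 6 down.
C1 = 6 − 1 = 5 completes the 6 down.
B2 = 10 − 5 = 5 completes the 10 across.
B1 = 15 − 7 = 8 completes the 15 across.

2 8 5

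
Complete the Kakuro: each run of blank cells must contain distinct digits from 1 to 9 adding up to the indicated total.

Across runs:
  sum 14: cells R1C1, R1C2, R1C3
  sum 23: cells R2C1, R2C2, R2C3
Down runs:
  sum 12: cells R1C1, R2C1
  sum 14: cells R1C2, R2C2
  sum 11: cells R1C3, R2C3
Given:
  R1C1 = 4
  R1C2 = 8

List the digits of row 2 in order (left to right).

23 in 3 cells must be {6,8,9}.
R1C3 = 14 − 12 = 2 completes the 14 across.
R2C1 = 12 − 4 = 8 completes the 12 down.
R2C2 = 14 − 8 = 6 completes the 14 down.
R2C3 = 23 − 14 = 9 completes the 23 across.

8 6 9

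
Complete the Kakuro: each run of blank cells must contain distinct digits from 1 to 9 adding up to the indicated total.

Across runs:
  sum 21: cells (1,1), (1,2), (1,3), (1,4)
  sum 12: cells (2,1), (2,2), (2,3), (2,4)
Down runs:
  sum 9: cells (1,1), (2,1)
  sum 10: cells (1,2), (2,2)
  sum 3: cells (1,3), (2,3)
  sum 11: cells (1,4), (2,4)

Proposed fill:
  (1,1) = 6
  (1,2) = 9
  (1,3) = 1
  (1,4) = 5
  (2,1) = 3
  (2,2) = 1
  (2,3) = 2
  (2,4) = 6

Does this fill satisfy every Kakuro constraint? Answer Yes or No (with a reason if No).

Across: 6+9+1+5=21; 3+1+2+6=12. Down: 6+3=9; 9+1=10; 1+2=3; 5+6=11. No digit repeats within any run.

Yes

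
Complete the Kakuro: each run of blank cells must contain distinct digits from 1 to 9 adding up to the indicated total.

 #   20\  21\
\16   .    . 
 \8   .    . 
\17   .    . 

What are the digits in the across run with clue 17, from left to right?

16 in 2 cells must be {7,9}; 17 in 2 cells must be {8,9}.
Nothing is forced directly, so branch on R1C1, whose candidates are 7 or 9. If R1C1 = 7: that forces R1C2 = 9, R2C1 = 5, after which R2C2 would have to be in {3} for the 8 across but in {4,5,7,8} for the 21 down — contradiction. So R1C1 = 9.
R1C2 = 16 − 9 = 7 completes the 16 across.
Given what's placed, R3C1 must be 8 to fit the 17 across and 20 down.
R3C2 = 17 − 8 = 9 completes the 17 across.
R2C1 = 20 − 17 = 3 completes the 20 down.
R2C2 = 8 − 3 = 5 completes the 8 across.

8 9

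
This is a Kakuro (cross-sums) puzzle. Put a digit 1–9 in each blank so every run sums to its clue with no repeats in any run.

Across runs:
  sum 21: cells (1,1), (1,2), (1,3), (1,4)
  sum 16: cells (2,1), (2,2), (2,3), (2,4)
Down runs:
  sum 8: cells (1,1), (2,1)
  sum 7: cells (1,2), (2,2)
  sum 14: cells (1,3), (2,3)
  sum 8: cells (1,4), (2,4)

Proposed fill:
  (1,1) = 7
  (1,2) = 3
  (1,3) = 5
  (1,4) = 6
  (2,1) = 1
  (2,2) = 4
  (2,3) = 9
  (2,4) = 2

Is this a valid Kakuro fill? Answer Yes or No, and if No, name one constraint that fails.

Across: 7+3+5+6=21; 1+4+9+2=16. Down: 7+1=8; 3+4=7; 5+9=14; 6+2=8. No digit repeats within any run.

Yes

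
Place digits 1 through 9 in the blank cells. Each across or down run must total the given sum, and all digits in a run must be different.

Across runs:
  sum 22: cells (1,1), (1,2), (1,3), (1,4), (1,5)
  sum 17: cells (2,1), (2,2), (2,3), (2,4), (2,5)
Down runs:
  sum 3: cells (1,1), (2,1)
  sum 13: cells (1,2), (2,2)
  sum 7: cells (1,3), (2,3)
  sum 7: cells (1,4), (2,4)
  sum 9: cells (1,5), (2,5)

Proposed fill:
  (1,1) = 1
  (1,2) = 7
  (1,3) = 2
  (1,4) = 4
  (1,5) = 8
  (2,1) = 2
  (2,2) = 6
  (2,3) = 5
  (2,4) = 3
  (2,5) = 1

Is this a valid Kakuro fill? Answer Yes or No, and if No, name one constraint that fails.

Yes

Across: 1+7+2+4+8=22; 2+6+5+3+1=17. Down: 1+2=3; 7+6=13; 2+5=7; 4+3=7; 8+1=9. No digit repeats within any run.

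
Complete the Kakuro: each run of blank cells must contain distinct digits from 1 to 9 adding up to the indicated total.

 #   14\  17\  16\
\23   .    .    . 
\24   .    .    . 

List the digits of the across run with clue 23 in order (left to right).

23 in 3 cells must be {6,8,9}; 24 in 3 cells must be {7,8,9}; 17 in 2 cells must be {8,9}.
The 23 across and the 16 down share only 9, so R1C3 = 9.
R2C3 = 16 − 9 = 7 completes the 16 down.
Given what's placed, R1C2 must be 8 to fit the 23 across and 17 down.
R2C2 = 17 − 8 = 9 completes the 17 down.
R1C1 = 23 − 17 = 6 completes the 23 across.
R2C1 = 24 − 16 = 8 completes the 24 across.

6, 8, 9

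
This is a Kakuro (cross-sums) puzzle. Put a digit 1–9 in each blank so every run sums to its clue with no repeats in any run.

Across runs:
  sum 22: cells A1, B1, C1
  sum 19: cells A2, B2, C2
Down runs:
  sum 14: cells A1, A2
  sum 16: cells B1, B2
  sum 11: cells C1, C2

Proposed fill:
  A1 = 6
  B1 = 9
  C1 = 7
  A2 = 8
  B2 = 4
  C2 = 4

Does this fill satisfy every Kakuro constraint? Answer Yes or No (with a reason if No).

No — the down run B1–B2 sums to 13, not 16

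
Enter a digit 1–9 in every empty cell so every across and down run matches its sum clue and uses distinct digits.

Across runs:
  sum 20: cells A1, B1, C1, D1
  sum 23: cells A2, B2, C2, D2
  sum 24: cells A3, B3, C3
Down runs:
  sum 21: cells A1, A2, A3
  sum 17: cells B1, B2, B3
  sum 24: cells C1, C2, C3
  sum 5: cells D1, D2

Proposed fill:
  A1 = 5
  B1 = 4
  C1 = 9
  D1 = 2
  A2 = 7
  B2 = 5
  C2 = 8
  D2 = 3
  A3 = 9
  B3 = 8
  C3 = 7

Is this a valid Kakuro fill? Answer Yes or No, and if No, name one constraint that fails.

Yes

Across: 5+4+9+2=20; 7+5+8+3=23; 9+8+7=24. Down: 5+7+9=21; 4+5+8=17; 9+8+7=24; 2+3=5. No digit repeats within any run.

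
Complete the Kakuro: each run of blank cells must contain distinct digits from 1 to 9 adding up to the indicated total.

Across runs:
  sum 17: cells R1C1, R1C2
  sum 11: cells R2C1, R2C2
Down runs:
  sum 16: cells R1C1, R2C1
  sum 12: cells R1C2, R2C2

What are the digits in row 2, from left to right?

7 4

17 in 2 cells must be {8,9}; 16 in 2 cells must be {7,9}.
The 17 across and the 16 down share only 9, so R1C1 = 9.
R1C2 = 17 − 9 = 8 completes the 17 across.
R2C1 = 16 − 9 = 7 completes the 16 down.
R2C2 = 11 − 7 = 4 completes the 11 across.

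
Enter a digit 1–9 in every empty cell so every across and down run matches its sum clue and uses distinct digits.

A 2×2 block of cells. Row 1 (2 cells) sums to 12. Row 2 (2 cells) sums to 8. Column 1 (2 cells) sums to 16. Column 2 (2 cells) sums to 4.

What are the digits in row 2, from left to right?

16 in 2 cells must be {7,9}; 4 in 2 cells must be {1,3}.
The 12 across and the 4 down share only 3, so (1,2) = 3.
The 8 across and the 16 down share only 7, so (2,1) = 7.
(2,2) = 8 − 7 = 1 completes the 8 across.
(1,1) = 12 − 3 = 9 completes the 12 across.

7 1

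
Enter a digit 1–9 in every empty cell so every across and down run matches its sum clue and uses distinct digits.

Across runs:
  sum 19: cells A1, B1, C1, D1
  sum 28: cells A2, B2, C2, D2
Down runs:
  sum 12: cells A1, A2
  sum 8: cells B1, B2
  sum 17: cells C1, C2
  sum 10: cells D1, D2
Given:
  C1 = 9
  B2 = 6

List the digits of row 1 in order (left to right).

17 in 2 cells must be {8,9}.
B1 = 8 − 6 = 2 completes the 8 down.
C2 = 17 − 9 = 8 completes the 17 down.
Given what's placed, D2 must be 9 to fit the 28 across and 10 down.
D1 = 10 − 9 = 1 completes the 10 down.
A2 = 28 − 23 = 5 completes the 28 across.
A1 = 19 − 12 = 7 completes the 19 across.

7 2 9 1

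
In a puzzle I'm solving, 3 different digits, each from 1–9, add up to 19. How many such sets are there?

5

3 distinct digits from 1–9 sum between 6 and 24.
Enumerating: {2,8,9}, {3,7,9}, {4,6,9}, {4,7,8}, {5,6,8}.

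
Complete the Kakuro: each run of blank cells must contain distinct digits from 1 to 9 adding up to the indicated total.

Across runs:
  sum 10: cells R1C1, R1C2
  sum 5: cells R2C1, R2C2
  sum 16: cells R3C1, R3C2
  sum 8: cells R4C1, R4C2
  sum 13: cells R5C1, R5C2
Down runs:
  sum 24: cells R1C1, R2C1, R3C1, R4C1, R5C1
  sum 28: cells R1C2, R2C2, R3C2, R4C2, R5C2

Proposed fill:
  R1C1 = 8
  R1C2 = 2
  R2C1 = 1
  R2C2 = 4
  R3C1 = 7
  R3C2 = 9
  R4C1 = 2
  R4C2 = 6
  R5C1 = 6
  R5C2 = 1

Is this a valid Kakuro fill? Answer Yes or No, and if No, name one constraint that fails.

No — the down run R1C2–R5C2 sums to 22, not 28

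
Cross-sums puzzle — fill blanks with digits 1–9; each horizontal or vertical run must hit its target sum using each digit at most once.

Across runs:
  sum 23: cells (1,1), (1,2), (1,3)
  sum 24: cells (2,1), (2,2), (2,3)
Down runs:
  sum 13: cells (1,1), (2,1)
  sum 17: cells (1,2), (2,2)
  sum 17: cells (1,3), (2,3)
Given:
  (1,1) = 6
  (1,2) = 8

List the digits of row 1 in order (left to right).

6, 8, 9

23 in 3 cells must be {6,8,9}; 24 in 3 cells must be {7,8,9}; 17 in 2 cells must be {8,9}.
(1,3) = 23 − 14 = 9 completes the 23 across.
(2,1) = 13 − 6 = 7 completes the 13 down.
(2,2) = 17 − 8 = 9 completes the 17 down.
(2,3) = 24 − 16 = 8 completes the 24 across.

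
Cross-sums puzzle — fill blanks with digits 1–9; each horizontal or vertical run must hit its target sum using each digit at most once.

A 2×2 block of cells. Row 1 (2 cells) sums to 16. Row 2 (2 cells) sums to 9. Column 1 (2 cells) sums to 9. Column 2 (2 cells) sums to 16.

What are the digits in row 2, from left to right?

16 in 2 cells must be {7,9}.
The 16 across and the 9 down share only 7, so (1,1) = 7.
(1,2) = 16 − 7 = 9 completes the 16 across.
(2,1) = 9 − 7 = 2 completes the 9 down.
(2,2) = 9 − 2 = 7 completes the 9 across.

2 7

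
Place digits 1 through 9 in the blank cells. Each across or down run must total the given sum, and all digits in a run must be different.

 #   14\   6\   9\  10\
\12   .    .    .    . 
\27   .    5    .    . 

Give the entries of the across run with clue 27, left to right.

9 5 7 6

R1C2 = 6 − 5 = 1 completes the 6 down.
No cell is forced outright now. R1C1 can only be 5 or 6 (the digits allowed by both its 12 across and its 14 down). If R1C1 = 6: then R2C1 would have to be in {6,7,9} for the 27 across but in {8} for the 14 down — contradiction. So R1C1 = 5.
R2C1 = 14 − 5 = 9 completes the 14 down.
Nothing is forced directly, so branch on R2C3, whose candidates are 6 or 7. If R2C3 = 6: then R1C3 would have to be in {2,4} for the 12 across but in {3} for the 9 down — contradiction. So R2C3 = 7.
R1C3 = 9 − 7 = 2 completes the 9 down.
R1C4 = 12 − 8 = 4 completes the 12 across.
R2C4 = 27 − 21 = 6 completes the 27 across.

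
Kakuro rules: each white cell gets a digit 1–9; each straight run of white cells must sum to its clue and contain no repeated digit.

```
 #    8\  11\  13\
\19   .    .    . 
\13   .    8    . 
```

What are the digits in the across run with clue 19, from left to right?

7 3 9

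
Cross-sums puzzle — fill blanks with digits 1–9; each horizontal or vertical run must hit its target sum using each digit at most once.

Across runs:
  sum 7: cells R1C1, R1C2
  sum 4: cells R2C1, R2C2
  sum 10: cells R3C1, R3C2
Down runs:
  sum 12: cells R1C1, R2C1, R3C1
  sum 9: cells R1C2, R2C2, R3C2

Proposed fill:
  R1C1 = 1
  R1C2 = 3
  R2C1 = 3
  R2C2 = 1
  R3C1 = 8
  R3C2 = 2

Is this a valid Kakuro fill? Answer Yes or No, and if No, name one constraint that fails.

No — the across run R1C1–R1C2 sums to 4, not 7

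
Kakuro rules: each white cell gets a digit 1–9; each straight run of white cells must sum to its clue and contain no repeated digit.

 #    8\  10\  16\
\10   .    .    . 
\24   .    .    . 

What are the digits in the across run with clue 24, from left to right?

7 8 9

24 in 3 cells must be {7,8,9}; 16 in 2 cells must be {7,9}.
The 10 across and the 16 down share only 7, so R1C3 = 7.
The 24 across and the 8 down share only 7, so R2C1 = 7.
R2C3 = 16 − 7 = 9 completes the 16 down.
R1C1 = 8 − 7 = 1 completes the 8 down.
R1C2 = 10 − 8 = 2 completes the 10 across.
R2C2 = 24 − 16 = 8 completes the 24 across.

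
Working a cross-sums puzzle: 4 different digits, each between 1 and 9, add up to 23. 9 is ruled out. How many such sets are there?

4 distinct digits from 1–9 sum between 10 and 30.
Dropping sets that contain 9.
Enumerating: {2,6,7,8}, {3,5,7,8}, {4,5,6,8}.

3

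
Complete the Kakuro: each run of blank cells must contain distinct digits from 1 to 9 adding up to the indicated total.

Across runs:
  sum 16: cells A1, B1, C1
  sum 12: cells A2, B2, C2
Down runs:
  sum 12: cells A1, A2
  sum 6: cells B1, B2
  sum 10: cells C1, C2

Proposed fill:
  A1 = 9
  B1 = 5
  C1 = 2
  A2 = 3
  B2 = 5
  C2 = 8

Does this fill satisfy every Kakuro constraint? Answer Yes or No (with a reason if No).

No — the down run B1–B2 sums to 10, not 6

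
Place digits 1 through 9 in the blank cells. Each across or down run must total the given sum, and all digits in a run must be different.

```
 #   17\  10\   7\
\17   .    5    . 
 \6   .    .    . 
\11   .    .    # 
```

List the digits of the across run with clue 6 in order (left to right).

2 1 3

6 in 3 cells must be {1,2,3}.
No cell is forced outright now. R1C3 can only be 3 or 4 (the digits allowed by both its 17 across and its 7 down). If R1C3 = 3: that forces R1C1 = 9, after which R2C3 would have to be in {1,2,3} for the 6 across but in {4} for the 7 down — contradiction. So R1C3 = 4.
R1C1 = 17 − 9 = 8 completes the 17 across.
R2C3 = 7 − 4 = 3 completes the 7 down.
Given what's placed, R2C1 must be 2 to fit the 6 across and 17 down.
R2C2 = 6 − 5 = 1 completes the 6 across.
R3C1 = 17 − 10 = 7 completes the 17 down.
R3C2 = 11 − 7 = 4 completes the 11 across.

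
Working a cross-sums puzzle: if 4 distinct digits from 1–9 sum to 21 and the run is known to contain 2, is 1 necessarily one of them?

Counterexample: {2,3,7,9} sums to 21 under that restriction without using 1.

No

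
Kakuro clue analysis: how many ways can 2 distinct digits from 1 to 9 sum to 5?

2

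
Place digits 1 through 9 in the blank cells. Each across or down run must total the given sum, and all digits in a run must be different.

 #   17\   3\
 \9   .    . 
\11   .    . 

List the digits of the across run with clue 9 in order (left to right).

17 in 2 cells must be {8,9}; 3 in 2 cells must be {1,2}.
The 9 across and the 17 down share only 8, so R1C1 = 8.
R1C2 = 9 − 8 = 1 completes the 9 across.
R2C1 = 17 − 8 = 9 completes the 17 down.
R2C2 = 11 − 9 = 2 completes the 11 across.

8 1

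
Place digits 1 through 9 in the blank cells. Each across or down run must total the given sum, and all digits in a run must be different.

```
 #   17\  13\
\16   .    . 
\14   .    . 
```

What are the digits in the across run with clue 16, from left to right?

9 7

16 in 2 cells must be {7,9}; 17 in 2 cells must be {8,9}.
The 16 across and the 17 down share only 9, so R1C1 = 9.
R1C2 = 16 − 9 = 7 completes the 16 across.
R2C1 = 17 − 9 = 8 completes the 17 down.
R2C2 = 14 − 8 = 6 completes the 14 across.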